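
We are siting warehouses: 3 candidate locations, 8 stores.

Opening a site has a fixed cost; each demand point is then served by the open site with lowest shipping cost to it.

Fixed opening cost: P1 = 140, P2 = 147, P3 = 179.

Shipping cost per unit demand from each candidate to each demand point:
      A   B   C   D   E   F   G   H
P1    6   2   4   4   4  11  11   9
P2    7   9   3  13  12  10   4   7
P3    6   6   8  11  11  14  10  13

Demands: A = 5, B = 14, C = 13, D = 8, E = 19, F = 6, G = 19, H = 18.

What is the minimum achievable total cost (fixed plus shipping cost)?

754

Open {P1, P2}: assign each demand point to its cheapest open site.
  A→P1 5×6=30, B→P1 14×2=28, C→P2 13×3=39, D→P1 8×4=32, E→P1 19×4=76, F→P2 6×10=60, G→P2 19×4=76, H→P2 18×7=126
  shipping cost 467, fixed 287 → total 754.
Compare {P1}: shipping cost 655 + fixed 140 = 795.
Compare {P1, P2, P3}: shipping cost 467 + fixed 466 = 933.
Compare {P2}: shipping cost 794 + fixed 147 = 941.
All other subsets cost ≥ 795. Minimum total cost: 754.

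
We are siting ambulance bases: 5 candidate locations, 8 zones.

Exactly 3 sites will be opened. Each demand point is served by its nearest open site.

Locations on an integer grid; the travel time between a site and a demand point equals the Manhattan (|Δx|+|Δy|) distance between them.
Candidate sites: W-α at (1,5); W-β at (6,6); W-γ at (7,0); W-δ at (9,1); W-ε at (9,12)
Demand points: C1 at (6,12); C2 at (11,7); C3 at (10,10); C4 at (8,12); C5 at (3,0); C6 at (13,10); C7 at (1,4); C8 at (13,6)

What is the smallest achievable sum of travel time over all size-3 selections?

Open {W-α, W-β, W-ε}.
  C1→W-ε 3, C2→W-β 6, C3→W-ε 3, C4→W-ε 1, C5→W-α 7, C6→W-ε 6, C7→W-α 1, C8→W-β 7  ⇒ total 34.
Compare {W-α, W-γ, W-ε}: total 35.
Compare {W-α, W-δ, W-ε}: total 37.
No size-3 selection does better; minimum is 34.

34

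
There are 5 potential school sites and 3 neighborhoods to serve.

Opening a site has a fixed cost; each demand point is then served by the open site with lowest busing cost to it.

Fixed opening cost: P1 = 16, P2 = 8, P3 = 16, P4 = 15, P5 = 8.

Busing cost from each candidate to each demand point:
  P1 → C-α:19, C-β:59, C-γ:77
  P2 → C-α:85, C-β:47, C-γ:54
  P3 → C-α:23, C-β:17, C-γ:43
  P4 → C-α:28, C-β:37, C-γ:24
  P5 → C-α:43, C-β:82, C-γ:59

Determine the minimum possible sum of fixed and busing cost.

Open {P3, P4}: assign each demand point to its cheapest open site.
  C-α→P3 23, C-β→P3 17, C-γ→P4 24
  busing cost 64, fixed 31 → total 95.
Compare {P3}: busing cost 83 + fixed 16 = 99.
Compare {P2, P3, P4}: busing cost 64 + fixed 39 = 103.
Compare {P3, P4, P5}: busing cost 64 + fixed 39 = 103.
All other subsets cost ≥ 99. Minimum total cost: 95.

95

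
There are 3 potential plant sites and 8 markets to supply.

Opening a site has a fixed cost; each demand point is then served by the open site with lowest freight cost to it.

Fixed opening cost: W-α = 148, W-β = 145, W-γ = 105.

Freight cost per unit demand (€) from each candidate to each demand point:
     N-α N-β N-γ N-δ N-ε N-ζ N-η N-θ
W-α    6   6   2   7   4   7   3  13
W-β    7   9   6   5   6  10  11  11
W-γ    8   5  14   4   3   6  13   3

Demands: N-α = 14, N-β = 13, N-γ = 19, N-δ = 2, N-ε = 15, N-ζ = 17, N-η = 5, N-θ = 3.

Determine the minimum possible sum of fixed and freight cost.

Open {W-α}: assign each demand point to its cheapest open site.
  N-α→W-α 14×6=84, N-β→W-α 13×6=78, N-γ→W-α 19×2=38, N-δ→W-α 2×7=14, N-ε→W-α 15×4=60, N-ζ→W-α 17×7=119, N-η→W-α 5×3=15, N-θ→W-α 3×13=39
  freight cost 447, fixed 148 → total 595.
Compare {W-α, W-γ}: freight cost 366 + fixed 253 = 619.
Compare {W-α, W-β}: freight cost 437 + fixed 293 = 730.
Compare {W-β, W-γ}: freight cost 496 + fixed 250 = 746.
All other subsets cost ≥ 619. Minimum total cost: 595.

595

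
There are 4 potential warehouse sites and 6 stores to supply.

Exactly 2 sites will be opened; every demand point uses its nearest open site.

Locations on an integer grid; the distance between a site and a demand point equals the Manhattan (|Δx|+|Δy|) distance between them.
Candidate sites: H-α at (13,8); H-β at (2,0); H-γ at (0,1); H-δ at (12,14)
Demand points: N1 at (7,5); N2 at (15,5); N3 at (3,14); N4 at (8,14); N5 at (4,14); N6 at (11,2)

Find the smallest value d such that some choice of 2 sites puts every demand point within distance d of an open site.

9

Open {H-α, H-δ}.
  Farthest demand point is N1 at distance 9 (to H-α); all others are ≤ 9.
With {H-β, H-δ} the worst case is 12.
With {H-γ, H-δ} the worst case is 12.
No size-2 selection achieves below 9.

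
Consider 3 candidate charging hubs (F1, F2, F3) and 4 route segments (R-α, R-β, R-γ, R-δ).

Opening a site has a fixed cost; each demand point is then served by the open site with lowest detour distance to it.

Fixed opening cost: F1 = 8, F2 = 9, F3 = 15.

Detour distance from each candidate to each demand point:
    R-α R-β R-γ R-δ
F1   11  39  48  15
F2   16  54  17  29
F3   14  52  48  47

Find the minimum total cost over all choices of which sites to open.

99

Open {F1, F2}: assign each demand point to its cheapest open site.
  R-α→F1 11, R-β→F1 39, R-γ→F2 17, R-δ→F1 15
  detour distance 82, fixed 17 → total 99.
Compare {F1, F2, F3}: detour distance 82 + fixed 32 = 114.
Compare {F1}: detour distance 113 + fixed 8 = 121.
Compare {F2}: detour distance 116 + fixed 9 = 125.
All other subsets cost ≥ 114. Minimum total cost: 99.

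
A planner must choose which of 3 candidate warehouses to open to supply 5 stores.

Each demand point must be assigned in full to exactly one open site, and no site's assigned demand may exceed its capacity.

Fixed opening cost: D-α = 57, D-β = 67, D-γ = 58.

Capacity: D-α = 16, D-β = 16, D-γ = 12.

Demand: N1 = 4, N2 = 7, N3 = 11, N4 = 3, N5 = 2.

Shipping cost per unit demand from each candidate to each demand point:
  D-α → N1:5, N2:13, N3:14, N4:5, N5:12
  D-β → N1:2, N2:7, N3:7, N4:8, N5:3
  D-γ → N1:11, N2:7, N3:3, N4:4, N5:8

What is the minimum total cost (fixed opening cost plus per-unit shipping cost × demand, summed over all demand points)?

245

Open {D-β, D-γ}; cheapest assignment that respects the capacities:
  D-β (cap 16, load 16): N1, N2, N4, N5 — cost 4×2 + 7×7 + 3×8 + 2×3 = 87
  D-γ (cap 12, load 11): N3 — cost 11×3 = 33
  Shipping 120, fixed 125 → total 245.
  Any other capacity-feasible assignment to {D-β, D-γ} ships for at least 120.
Compare {D-α, D-β, D-γ}: its best feasible assignment gives total 293.
Compare {D-α, D-γ}: its best feasible assignment gives total 298.
Every other set of open sites that can feasibly serve all demand totals ≥ 293 even under its best assignment. Minimum: 245.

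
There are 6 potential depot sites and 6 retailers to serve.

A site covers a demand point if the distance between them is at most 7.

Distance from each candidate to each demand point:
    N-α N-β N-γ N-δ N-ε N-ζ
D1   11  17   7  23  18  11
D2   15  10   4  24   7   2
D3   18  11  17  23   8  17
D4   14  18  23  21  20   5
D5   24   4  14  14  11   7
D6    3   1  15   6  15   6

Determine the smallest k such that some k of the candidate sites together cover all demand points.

2

Coverage sets (demand points within 7 of each site):
  D1: {N-γ}
  D2: {N-γ, N-ε, N-ζ}
  D3: {}
  D4: {N-ζ}
  D5: {N-β, N-ζ}
  D6: {N-α, N-β, N-δ, N-ζ}
No single site covers all 6 demand points.
But {D2, D6} covers everything, so the minimum is 2.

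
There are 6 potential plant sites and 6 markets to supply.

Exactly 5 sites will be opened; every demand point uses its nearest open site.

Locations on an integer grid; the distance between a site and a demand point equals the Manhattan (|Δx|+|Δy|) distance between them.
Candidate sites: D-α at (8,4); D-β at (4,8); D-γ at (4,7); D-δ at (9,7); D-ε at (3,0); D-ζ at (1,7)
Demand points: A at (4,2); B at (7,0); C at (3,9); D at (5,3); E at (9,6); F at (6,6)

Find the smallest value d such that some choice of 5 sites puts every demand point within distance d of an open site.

Open {D-α, D-β, D-γ, D-δ, D-ε}.
  Farthest demand point is B at distance 4 (to D-ε); all others are ≤ 4.
With {D-α, D-β, D-γ, D-ε, D-ζ} the worst case is 4.
With {D-α, D-β, D-δ, D-ε, D-ζ} the worst case is 4.
No size-5 selection achieves below 4.

4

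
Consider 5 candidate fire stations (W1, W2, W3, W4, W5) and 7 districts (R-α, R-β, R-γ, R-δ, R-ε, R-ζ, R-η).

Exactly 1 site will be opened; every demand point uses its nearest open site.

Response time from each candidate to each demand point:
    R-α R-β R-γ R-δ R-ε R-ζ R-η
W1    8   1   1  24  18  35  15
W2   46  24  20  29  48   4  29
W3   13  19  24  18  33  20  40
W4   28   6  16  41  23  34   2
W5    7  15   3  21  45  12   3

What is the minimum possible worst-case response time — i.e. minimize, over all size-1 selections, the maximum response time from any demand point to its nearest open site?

Open {W1}.
  Farthest demand point is R-ζ at response time 35 (to W1); all others are ≤ 35.
With {W3} the worst case is 40.
With {W4} the worst case is 41.
No size-1 selection achieves below 35.

35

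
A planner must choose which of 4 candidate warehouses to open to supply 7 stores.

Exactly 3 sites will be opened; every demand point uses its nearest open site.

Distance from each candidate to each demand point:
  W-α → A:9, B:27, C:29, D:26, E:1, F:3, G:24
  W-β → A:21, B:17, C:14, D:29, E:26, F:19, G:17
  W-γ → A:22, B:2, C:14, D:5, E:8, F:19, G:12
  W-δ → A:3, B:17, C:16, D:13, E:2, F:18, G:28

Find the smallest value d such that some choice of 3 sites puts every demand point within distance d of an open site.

Open {W-α, W-β, W-γ}.
  Farthest demand point is C at distance 14 (to W-β); all others are ≤ 14.
With {W-α, W-γ, W-δ} the worst case is 14.
With {W-α, W-β, W-δ} the worst case is 17.
No size-3 selection achieves below 14.

14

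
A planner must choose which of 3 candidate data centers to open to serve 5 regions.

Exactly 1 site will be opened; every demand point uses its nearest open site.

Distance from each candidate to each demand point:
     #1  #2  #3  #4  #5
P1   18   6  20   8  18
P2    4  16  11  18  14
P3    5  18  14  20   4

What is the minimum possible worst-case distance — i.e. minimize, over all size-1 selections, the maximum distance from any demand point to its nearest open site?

18

Open {P2}.
  Farthest demand point is #4 at distance 18 (to P2); all others are ≤ 18.
With {P1} the worst case is 20.
With {P3} the worst case is 20.
No size-1 selection achieves below 18.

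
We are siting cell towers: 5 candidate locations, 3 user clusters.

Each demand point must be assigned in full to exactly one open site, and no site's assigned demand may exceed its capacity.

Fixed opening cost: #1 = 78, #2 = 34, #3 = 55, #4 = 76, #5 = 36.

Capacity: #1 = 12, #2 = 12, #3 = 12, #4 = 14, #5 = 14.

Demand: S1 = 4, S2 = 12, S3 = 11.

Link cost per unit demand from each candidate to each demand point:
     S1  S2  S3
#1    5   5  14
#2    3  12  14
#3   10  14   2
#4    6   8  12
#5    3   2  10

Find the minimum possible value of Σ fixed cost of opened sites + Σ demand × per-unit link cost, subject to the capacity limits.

Open {#2, #3, #5}; cheapest assignment that respects the capacities:
  #2 (cap 12, load 4): S1 — cost 4×3 = 12
  #3 (cap 12, load 11): S3 — cost 11×2 = 22
  #5 (cap 14, load 12): S2 — cost 12×2 = 24
  Shipping 58, fixed 125 → total 183.
  Any other capacity-feasible assignment to {#2, #3, #5} ships for at least 58.
Compare {#1, #3, #5}: its best feasible assignment gives total 235.
Compare {#3, #4, #5}: its best feasible assignment gives total 237.
Every other set of open sites that can feasibly serve all demand totals ≥ 235 even under its best assignment. Minimum: 183.

183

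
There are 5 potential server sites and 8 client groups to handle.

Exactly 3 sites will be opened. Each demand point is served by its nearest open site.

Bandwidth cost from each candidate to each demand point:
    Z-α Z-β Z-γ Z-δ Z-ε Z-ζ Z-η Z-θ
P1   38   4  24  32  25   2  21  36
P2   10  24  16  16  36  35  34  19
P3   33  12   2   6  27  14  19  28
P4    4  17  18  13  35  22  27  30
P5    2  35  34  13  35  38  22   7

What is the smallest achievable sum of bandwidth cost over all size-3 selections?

67

Open {P1, P3, P5}.
  Z-α→P5 2, Z-β→P1 4, Z-γ→P3 2, Z-δ→P3 6, Z-ε→P1 25, Z-ζ→P1 2, Z-η→P3 19, Z-θ→P5 7  ⇒ total 67.
Compare {P1, P2, P3}: total 87.
Compare {P2, P3, P5}: total 89.
No size-3 selection does better; minimum is 67.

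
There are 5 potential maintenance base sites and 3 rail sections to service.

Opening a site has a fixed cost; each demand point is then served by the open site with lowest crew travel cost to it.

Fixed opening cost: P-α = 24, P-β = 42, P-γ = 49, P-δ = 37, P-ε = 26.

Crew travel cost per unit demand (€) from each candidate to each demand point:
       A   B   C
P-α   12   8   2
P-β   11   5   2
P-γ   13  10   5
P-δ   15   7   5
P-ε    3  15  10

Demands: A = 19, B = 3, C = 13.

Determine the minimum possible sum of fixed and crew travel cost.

157

Open {P-α, P-ε}: assign each demand point to its cheapest open site.
  A→P-ε 19×3=57, B→P-α 3×8=24, C→P-α 13×2=26
  crew travel cost 107, fixed 50 → total 157.
Compare {P-β, P-ε}: crew travel cost 98 + fixed 68 = 166.
Compare {P-α, P-β, P-ε}: crew travel cost 98 + fixed 92 = 190.
Compare {P-α, P-δ, P-ε}: crew travel cost 104 + fixed 87 = 191.
All other subsets cost ≥ 166. Minimum total cost: 157.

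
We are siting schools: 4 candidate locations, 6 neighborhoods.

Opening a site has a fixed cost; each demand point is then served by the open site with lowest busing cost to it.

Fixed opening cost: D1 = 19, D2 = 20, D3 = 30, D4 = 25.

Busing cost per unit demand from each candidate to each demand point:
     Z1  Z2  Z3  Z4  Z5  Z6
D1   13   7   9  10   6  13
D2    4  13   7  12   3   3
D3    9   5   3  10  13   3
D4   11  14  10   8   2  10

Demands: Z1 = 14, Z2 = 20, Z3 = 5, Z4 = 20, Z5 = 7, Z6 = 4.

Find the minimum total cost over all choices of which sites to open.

432

Open {D2, D3, D4}: assign each demand point to its cheapest open site.
  Z1→D2 14×4=56, Z2→D3 20×5=100, Z3→D3 5×3=15, Z4→D4 20×8=160, Z5→D4 7×2=14, Z6→D2 4×3=12
  busing cost 357, fixed 75 → total 432.
Compare {D1, D2, D3, D4}: busing cost 357 + fixed 94 = 451.
Compare {D2, D3}: busing cost 404 + fixed 50 = 454.
Compare {D1, D2, D3}: busing cost 404 + fixed 69 = 473.
All other subsets cost ≥ 451. Minimum total cost: 432.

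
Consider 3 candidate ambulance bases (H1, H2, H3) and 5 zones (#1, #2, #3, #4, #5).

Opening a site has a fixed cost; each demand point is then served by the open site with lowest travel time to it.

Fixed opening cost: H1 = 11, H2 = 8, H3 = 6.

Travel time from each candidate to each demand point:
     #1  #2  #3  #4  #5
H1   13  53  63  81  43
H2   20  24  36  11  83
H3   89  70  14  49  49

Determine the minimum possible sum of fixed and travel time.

130

Open {H1, H2, H3}: assign each demand point to its cheapest open site.
  #1→H1 13, #2→H2 24, #3→H3 14, #4→H2 11, #5→H1 43
  travel time 105, fixed 25 → total 130.
Compare {H2, H3}: travel time 118 + fixed 14 = 132.
Compare {H1, H2}: travel time 127 + fixed 19 = 146.
Compare {H2}: travel time 174 + fixed 8 = 182.
All other subsets cost ≥ 132. Minimum total cost: 130.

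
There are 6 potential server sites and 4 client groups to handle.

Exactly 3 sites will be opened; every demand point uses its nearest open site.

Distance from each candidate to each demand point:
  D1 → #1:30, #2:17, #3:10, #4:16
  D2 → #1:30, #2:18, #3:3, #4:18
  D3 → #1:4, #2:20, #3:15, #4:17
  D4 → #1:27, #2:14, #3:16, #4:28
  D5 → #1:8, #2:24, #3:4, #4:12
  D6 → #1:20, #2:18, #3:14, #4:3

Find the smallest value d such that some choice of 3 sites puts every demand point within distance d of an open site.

Open {D1, D4, D5}.
  Farthest demand point is #2 at distance 14 (to D4); all others are ≤ 14.
With {D2, D4, D5} the worst case is 14.
With {D3, D4, D5} the worst case is 14.
No size-3 selection achieves below 14.

14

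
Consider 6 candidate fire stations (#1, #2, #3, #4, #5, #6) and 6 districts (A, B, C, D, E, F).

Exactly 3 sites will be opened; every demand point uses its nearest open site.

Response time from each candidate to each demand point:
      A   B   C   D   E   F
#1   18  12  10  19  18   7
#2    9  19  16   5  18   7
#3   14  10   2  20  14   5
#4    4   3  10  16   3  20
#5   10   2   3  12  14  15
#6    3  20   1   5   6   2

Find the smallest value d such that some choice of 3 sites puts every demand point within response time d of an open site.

5

Open {#1, #4, #6}.
  Farthest demand point is D at response time 5 (to #6); all others are ≤ 5.
With {#2, #3, #4} the worst case is 5.
With {#2, #4, #6} the worst case is 5.
No size-3 selection achieves below 5.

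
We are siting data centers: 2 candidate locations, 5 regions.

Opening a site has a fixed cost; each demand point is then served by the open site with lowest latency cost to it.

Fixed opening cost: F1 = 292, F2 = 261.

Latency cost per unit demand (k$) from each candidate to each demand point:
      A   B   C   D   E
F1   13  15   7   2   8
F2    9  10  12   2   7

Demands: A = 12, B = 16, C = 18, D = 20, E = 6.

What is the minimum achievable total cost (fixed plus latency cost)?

Open {F2}: assign each demand point to its cheapest open site.
  A→F2 12×9=108, B→F2 16×10=160, C→F2 18×12=216, D→F2 20×2=40, E→F2 6×7=42
  latency cost 566, fixed 261 → total 827.
Compare {F1}: latency cost 610 + fixed 292 = 902.
Compare {F1, F2}: latency cost 476 + fixed 553 = 1029.

827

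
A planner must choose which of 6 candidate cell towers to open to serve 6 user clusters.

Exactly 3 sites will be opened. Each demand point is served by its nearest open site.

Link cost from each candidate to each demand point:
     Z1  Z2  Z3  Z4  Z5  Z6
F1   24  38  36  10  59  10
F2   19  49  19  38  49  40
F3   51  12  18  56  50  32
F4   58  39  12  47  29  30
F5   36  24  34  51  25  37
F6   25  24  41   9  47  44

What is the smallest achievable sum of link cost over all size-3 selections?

97

Open {F1, F3, F4}.
  Z1→F1 24, Z2→F3 12, Z3→F4 12, Z4→F1 10, Z5→F4 29, Z6→F1 10  ⇒ total 97.
Compare {F1, F3, F5}: total 99.
Compare {F1, F4, F5}: total 105.
No size-3 selection does better; minimum is 97.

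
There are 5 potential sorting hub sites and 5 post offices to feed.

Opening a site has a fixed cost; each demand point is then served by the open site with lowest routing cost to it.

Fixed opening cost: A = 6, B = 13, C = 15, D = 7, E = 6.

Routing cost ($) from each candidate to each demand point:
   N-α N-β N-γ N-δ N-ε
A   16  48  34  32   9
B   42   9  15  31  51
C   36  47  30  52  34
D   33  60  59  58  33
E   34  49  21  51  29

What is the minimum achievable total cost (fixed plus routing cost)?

Open {A, B}: assign each demand point to its cheapest open site.
  N-α→A 16, N-β→B 9, N-γ→B 15, N-δ→B 31, N-ε→A 9
  routing cost 80, fixed 19 → total 99.
Compare {A, B, E}: routing cost 80 + fixed 25 = 105.
Compare {A, B, D}: routing cost 80 + fixed 26 = 106.
Compare {A, B, D, E}: routing cost 80 + fixed 32 = 112.
All other subsets cost ≥ 105. Minimum total cost: 99.

99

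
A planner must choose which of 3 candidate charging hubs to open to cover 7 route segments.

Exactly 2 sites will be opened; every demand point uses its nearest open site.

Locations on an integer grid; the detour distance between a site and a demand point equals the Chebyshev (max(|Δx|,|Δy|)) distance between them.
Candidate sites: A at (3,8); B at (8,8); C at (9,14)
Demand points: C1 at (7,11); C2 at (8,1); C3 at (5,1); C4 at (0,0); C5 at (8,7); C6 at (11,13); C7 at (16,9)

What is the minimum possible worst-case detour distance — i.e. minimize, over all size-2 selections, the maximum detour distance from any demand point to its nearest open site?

8

Open {A, B}.
  Farthest demand point is C4 at detour distance 8 (to A); all others are ≤ 8.
With {A, C} the worst case is 8.
With {B, C} the worst case is 8.
No size-2 selection achieves below 8.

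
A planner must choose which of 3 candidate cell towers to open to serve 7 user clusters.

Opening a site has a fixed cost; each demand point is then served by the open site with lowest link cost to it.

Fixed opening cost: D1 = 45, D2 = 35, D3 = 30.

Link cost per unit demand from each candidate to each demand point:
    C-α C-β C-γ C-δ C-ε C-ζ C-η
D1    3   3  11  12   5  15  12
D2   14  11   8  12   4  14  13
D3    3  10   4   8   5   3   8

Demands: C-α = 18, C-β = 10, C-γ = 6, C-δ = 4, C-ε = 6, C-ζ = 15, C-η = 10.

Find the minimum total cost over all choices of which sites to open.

370

Open {D1, D3}: assign each demand point to its cheapest open site.
  C-α→D1 18×3=54, C-β→D1 10×3=30, C-γ→D3 6×4=24, C-δ→D3 4×8=32, C-ε→D1 6×5=30, C-ζ→D3 15×3=45, C-η→D3 10×8=80
  link cost 295, fixed 75 → total 370.
Compare {D3}: link cost 365 + fixed 30 = 395.
Compare {D1, D2, D3}: link cost 289 + fixed 110 = 399.
Compare {D2, D3}: link cost 359 + fixed 65 = 424.
All other subsets cost ≥ 395. Minimum total cost: 370.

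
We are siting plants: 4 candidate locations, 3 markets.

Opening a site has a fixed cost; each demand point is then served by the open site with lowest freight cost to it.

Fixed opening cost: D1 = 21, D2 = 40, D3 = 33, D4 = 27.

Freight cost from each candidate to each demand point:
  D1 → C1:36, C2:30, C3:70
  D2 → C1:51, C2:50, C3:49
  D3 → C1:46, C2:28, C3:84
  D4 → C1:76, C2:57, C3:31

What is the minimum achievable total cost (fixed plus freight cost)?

Open {D1, D4}: assign each demand point to its cheapest open site.
  C1→D1 36, C2→D1 30, C3→D4 31
  freight cost 97, fixed 48 → total 145.
Compare {D1}: freight cost 136 + fixed 21 = 157.
Compare {D3, D4}: freight cost 105 + fixed 60 = 165.
Compare {D1, D2}: freight cost 115 + fixed 61 = 176.
All other subsets cost ≥ 157. Minimum total cost: 145.

145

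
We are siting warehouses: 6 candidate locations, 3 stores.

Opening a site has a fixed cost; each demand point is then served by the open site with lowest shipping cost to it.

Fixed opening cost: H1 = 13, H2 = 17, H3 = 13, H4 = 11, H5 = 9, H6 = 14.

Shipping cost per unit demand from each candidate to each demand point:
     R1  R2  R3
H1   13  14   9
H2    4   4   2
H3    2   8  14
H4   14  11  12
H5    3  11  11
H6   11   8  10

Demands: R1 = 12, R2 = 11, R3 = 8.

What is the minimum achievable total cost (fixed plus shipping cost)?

Open {H2, H3}: assign each demand point to its cheapest open site.
  R1→H3 12×2=24, R2→H2 11×4=44, R3→H2 8×2=16
  shipping cost 84, fixed 30 → total 114.
Compare {H2, H5}: shipping cost 96 + fixed 26 = 122.
Compare {H2, H3, H5}: shipping cost 84 + fixed 39 = 123.
Compare {H2}: shipping cost 108 + fixed 17 = 125.
All other subsets cost ≥ 122. Minimum total cost: 114.

114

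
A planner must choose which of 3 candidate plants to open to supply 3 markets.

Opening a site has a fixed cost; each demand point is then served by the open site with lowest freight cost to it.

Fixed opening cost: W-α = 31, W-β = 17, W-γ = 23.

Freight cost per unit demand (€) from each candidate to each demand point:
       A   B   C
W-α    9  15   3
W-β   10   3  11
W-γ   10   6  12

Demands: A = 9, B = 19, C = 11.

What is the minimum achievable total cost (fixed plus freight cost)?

219

Open {W-α, W-β}: assign each demand point to its cheapest open site.
  A→W-α 9×9=81, B→W-β 19×3=57, C→W-α 11×3=33
  freight cost 171, fixed 48 → total 219.
Compare {W-α, W-β, W-γ}: freight cost 171 + fixed 71 = 242.
Compare {W-α, W-γ}: freight cost 228 + fixed 54 = 282.
Compare {W-β}: freight cost 268 + fixed 17 = 285.
All other subsets cost ≥ 242. Minimum total cost: 219.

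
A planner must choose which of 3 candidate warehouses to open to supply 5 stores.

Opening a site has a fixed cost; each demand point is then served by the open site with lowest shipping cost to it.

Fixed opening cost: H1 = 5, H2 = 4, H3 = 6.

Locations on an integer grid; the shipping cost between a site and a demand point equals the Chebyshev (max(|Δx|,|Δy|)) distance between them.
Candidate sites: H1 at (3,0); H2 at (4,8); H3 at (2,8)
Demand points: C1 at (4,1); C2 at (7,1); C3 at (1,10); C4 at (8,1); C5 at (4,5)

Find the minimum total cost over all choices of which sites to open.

25

Open {H1, H2}: assign each demand point to its cheapest open site.
  C1→H1 1, C2→H1 4, C3→H2 3, C4→H1 5, C5→H2 3
  shipping cost 16, fixed 9 → total 25.
Compare {H1, H3}: shipping cost 15 + fixed 11 = 26.
Compare {H1}: shipping cost 25 + fixed 5 = 30.
Compare {H1, H2, H3}: shipping cost 15 + fixed 15 = 30.
All other subsets cost ≥ 26. Minimum total cost: 25.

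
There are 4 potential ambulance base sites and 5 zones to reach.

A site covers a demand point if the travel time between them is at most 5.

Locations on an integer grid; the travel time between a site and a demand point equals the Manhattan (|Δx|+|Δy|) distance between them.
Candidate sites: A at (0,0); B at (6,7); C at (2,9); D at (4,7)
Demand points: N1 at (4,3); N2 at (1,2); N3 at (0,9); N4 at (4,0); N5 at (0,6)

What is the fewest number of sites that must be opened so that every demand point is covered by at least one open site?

3

Coverage sets (demand points within 5 of each site):
  A: {N2, N4}
  B: {}
  C: {N3, N5}
  D: {N1, N5}
No 2 sites suffice: every size-2 union leaves at least one demand point uncovered.
But {A, C, D} covers everything, so the minimum is 3.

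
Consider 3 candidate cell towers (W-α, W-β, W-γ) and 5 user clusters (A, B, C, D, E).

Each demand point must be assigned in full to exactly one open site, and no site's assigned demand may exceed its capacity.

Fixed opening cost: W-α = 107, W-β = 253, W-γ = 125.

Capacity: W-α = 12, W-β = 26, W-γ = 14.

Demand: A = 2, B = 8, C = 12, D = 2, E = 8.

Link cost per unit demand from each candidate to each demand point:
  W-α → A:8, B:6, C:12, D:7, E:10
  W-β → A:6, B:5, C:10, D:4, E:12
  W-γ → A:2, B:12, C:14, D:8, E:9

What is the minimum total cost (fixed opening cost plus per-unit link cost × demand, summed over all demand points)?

620

Open {W-α, W-β}; cheapest assignment that respects the capacities:
  W-α (cap 12, load 8): E — cost 8×10 = 80
  W-β (cap 26, load 24): A, B, C, D — cost 2×6 + 8×5 + 12×10 + 2×4 = 180
  Shipping 260, fixed 360 → total 620.
  Any other capacity-feasible assignment to {W-α, W-β} ships for at least 260.
Compare {W-β, W-γ}: its best feasible assignment gives total 622.
Compare {W-α, W-β, W-γ}: its best feasible assignment gives total 729.
Every other set of open sites that can feasibly serve all demand totals ≥ 622 even under its best assignment. Minimum: 620.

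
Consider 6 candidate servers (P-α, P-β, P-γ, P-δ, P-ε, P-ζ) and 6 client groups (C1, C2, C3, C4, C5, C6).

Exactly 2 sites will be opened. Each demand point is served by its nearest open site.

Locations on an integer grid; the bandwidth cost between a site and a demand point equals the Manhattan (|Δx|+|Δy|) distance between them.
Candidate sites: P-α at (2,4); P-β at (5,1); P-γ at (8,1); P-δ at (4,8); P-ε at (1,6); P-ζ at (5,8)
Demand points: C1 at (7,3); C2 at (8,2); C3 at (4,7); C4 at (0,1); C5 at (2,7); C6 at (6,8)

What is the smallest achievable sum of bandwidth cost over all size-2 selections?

Open {P-γ, P-δ}.
  C1→P-γ 3, C2→P-γ 1, C3→P-δ 1, C4→P-γ 8, C5→P-δ 3, C6→P-δ 2  ⇒ total 18.
Compare {P-β, P-δ}: total 19.
Compare {P-γ, P-ζ}: total 19.
No size-2 selection does better; minimum is 18.

18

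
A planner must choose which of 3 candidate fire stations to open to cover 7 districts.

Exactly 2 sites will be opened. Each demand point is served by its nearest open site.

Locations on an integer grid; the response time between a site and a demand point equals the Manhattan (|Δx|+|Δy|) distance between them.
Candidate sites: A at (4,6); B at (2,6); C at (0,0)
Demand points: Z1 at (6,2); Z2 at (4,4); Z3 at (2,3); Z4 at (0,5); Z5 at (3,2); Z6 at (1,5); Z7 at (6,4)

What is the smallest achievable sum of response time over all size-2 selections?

25

Open {A, B}.
  Z1→A 6, Z2→A 2, Z3→B 3, Z4→B 3, Z5→A 5, Z6→B 2, Z7→A 4  ⇒ total 25.
Compare {A, C}: total 31.
Compare {B, C}: total 31.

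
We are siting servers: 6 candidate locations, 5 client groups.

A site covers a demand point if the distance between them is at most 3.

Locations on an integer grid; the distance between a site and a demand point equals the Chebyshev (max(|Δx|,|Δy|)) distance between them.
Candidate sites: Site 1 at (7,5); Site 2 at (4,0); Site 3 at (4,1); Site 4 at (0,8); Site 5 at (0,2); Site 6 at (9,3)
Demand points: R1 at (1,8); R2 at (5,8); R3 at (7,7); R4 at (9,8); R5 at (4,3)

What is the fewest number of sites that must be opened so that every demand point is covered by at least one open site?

2

Coverage sets (demand points within 3 of each site):
  Site 1: {R2, R3, R4, R5}
  Site 2: {R5}
  Site 3: {R5}
  Site 4: {R1}
  Site 5: {}
  Site 6: {}
No single site covers all 5 demand points.
But {Site 1, Site 4} covers everything, so the minimum is 2.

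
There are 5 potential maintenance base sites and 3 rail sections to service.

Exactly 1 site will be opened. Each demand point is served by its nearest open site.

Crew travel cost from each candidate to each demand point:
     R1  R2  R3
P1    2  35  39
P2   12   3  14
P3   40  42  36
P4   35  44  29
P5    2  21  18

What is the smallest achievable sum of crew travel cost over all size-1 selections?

29

Open {P2}.
  R1→P2 12, R2→P2 3, R3→P2 14  ⇒ total 29.
Compare {P5}: total 41.
Compare {P1}: total 76.
No size-1 selection does better; minimum is 29.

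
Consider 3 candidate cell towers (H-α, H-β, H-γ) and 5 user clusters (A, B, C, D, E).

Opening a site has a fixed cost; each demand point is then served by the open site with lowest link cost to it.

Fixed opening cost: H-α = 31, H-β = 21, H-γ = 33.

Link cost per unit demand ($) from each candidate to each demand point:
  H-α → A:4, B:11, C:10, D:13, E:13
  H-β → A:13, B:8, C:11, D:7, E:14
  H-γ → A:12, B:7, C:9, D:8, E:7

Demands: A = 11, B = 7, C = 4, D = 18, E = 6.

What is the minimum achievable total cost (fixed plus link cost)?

379

Open {H-α, H-γ}: assign each demand point to its cheapest open site.
  A→H-α 11×4=44, B→H-γ 7×7=49, C→H-γ 4×9=36, D→H-γ 18×8=144, E→H-γ 6×7=42
  link cost 315, fixed 64 → total 379.
Compare {H-α, H-β, H-γ}: link cost 297 + fixed 85 = 382.
Compare {H-α, H-β}: link cost 344 + fixed 52 = 396.
Compare {H-γ}: link cost 403 + fixed 33 = 436.
All other subsets cost ≥ 382. Minimum total cost: 379.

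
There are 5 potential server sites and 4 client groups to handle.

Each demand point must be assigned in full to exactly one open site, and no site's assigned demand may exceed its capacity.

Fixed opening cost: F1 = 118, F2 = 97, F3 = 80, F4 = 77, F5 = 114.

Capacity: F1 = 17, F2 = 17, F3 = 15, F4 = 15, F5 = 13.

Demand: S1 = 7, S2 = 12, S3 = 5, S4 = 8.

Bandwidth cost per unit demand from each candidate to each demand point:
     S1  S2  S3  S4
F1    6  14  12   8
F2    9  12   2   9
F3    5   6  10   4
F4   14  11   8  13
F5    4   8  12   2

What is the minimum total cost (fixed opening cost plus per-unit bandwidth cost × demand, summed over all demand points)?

Open {F2, F3}; cheapest assignment that respects the capacities:
  F2 (cap 17, load 17): S2, S3 — cost 12×12 + 5×2 = 154
  F3 (cap 15, load 15): S1, S4 — cost 7×5 + 8×4 = 67
  Shipping 221, fixed 177 → total 398.
  Any other capacity-feasible assignment to {F2, F3} ships for at least 221.
Compare {F2, F3, F5}: its best feasible assignment gives total 452.
Compare {F2, F3, F4}: its best feasible assignment gives total 463.
Every other set of open sites that can feasibly serve all demand totals ≥ 452 even under its best assignment. Minimum: 398.

398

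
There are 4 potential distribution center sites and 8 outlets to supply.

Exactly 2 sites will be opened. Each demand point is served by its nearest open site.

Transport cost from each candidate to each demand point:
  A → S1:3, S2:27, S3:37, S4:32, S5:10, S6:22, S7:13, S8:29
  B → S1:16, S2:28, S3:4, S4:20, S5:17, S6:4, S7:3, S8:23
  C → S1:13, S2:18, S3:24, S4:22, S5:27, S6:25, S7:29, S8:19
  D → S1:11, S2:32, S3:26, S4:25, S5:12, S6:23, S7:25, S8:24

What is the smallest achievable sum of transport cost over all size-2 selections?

Open {A, B}.
  S1→A 3, S2→A 27, S3→B 4, S4→B 20, S5→A 10, S6→B 4, S7→B 3, S8→B 23  ⇒ total 94.
Compare {B, C}: total 98.
Compare {B, D}: total 105.
No size-2 selection does better; minimum is 94.

94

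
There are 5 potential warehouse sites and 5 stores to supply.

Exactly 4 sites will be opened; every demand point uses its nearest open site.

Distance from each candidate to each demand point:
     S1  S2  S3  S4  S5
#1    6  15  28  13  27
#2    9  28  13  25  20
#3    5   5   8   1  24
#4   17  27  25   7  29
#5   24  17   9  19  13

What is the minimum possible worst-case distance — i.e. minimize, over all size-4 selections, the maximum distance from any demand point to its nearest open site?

Open {#1, #2, #3, #5}.
  Farthest demand point is S5 at distance 13 (to #5); all others are ≤ 13.
With {#1, #3, #4, #5} the worst case is 13.
With {#2, #3, #4, #5} the worst case is 13.
No size-4 selection achieves below 13.

13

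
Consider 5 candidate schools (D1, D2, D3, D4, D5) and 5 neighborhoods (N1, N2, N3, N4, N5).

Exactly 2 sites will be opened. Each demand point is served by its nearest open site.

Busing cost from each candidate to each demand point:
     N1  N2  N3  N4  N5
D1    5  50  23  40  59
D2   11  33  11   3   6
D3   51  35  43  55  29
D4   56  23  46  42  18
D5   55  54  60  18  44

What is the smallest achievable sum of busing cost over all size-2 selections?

Open {D2, D4}.
  N1→D2 11, N2→D4 23, N3→D2 11, N4→D2 3, N5→D2 6  ⇒ total 54.
Compare {D1, D2}: total 58.
Compare {D2, D3}: total 64.
No size-2 selection does better; minimum is 54.

54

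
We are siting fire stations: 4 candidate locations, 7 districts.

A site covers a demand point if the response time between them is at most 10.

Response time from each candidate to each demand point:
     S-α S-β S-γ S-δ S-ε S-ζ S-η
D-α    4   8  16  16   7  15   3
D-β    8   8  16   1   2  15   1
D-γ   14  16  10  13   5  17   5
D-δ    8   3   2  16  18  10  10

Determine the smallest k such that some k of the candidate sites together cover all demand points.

Coverage sets (demand points within 10 of each site):
  D-α: {S-α, S-β, S-ε, S-η}
  D-β: {S-α, S-β, S-δ, S-ε, S-η}
  D-γ: {S-γ, S-ε, S-η}
  D-δ: {S-α, S-β, S-γ, S-ζ, S-η}
No single site covers all 7 demand points.
But {D-β, D-δ} covers everything, so the minimum is 2.

2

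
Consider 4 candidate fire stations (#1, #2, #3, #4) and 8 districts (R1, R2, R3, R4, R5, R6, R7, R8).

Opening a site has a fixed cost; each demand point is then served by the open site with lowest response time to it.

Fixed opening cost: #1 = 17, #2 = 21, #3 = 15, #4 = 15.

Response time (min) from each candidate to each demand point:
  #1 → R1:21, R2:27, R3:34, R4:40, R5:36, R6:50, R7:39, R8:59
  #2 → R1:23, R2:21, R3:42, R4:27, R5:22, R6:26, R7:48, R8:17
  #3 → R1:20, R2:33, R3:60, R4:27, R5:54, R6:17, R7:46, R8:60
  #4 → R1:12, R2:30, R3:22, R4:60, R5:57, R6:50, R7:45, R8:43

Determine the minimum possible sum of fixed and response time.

228

Open {#2, #4}: assign each demand point to its cheapest open site.
  R1→#4 12, R2→#2 21, R3→#4 22, R4→#2 27, R5→#2 22, R6→#2 26, R7→#4 45, R8→#2 17
  response time 192, fixed 36 → total 228.
Compare {#2, #3, #4}: response time 183 + fixed 51 = 234.
Compare {#1, #2, #4}: response time 186 + fixed 53 = 239.
Compare {#1, #2}: response time 207 + fixed 38 = 245.
All other subsets cost ≥ 234. Minimum total cost: 228.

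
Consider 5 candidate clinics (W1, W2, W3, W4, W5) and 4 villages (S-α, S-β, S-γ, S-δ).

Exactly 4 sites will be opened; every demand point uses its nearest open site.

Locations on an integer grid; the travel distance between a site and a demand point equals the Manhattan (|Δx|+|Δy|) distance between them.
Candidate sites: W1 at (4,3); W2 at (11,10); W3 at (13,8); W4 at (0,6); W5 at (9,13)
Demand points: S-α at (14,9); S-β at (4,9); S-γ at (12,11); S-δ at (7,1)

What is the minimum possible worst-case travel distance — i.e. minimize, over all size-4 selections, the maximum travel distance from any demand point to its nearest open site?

6

Open {W1, W2, W3, W4}.
  Farthest demand point is S-β at travel distance 6 (to W1); all others are ≤ 6.
With {W1, W2, W3, W5} the worst case is 6.
With {W1, W2, W4, W5} the worst case is 6.
No size-4 selection achieves below 6.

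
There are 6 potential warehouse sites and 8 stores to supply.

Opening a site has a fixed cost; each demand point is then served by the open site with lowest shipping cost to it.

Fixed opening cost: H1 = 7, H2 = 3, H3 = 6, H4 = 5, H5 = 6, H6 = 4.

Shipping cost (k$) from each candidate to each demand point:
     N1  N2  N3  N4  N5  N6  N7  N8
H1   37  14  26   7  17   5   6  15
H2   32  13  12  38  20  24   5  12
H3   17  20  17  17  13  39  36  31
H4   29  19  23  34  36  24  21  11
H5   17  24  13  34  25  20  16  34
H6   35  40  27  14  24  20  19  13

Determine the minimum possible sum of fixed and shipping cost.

Open {H1, H2, H3}: assign each demand point to its cheapest open site.
  N1→H3 17, N2→H2 13, N3→H2 12, N4→H1 7, N5→H3 13, N6→H1 5, N7→H2 5, N8→H2 12
  shipping cost 84, fixed 16 → total 100.
Compare {H1, H2, H5}: shipping cost 88 + fixed 16 = 104.
Compare {H1, H2, H3, H4}: shipping cost 83 + fixed 21 = 104.
Compare {H1, H2, H3, H6}: shipping cost 84 + fixed 20 = 104.
All other subsets cost ≥ 104. Minimum total cost: 100.

100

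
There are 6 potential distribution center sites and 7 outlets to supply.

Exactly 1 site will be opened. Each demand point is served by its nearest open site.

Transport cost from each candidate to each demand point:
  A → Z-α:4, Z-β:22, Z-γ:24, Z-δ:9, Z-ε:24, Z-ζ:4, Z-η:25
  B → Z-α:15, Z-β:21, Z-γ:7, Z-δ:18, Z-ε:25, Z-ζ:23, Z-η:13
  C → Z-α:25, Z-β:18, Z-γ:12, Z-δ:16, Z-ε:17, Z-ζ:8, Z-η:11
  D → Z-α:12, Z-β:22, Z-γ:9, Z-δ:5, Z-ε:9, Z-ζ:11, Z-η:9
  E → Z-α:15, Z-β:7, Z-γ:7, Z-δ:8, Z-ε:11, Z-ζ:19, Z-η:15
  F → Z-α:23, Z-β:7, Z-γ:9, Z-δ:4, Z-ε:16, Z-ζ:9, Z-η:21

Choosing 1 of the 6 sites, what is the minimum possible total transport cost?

77

Open {D}.
  Z-α→D 12, Z-β→D 22, Z-γ→D 9, Z-δ→D 5, Z-ε→D 9, Z-ζ→D 11, Z-η→D 9  ⇒ total 77.
Compare {E}: total 82.
Compare {F}: total 89.
No size-1 selection does better; minimum is 77.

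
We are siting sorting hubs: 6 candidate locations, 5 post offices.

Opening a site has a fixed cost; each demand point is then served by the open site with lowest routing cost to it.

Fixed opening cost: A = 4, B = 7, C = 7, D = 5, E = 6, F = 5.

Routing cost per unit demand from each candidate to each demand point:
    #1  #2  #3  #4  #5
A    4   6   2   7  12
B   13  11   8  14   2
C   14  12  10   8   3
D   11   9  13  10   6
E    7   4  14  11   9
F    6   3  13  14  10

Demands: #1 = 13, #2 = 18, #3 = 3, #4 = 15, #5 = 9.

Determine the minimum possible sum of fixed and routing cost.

251

Open {A, B, F}: assign each demand point to its cheapest open site.
  #1→A 13×4=52, #2→F 18×3=54, #3→A 3×2=6, #4→A 15×7=105, #5→B 9×2=18
  routing cost 235, fixed 16 → total 251.
Compare {A, B, D, F}: routing cost 235 + fixed 21 = 256.
Compare {A, B, E, F}: routing cost 235 + fixed 22 = 257.
Compare {A, B, C, F}: routing cost 235 + fixed 23 = 258.
All other subsets cost ≥ 256. Minimum total cost: 251.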